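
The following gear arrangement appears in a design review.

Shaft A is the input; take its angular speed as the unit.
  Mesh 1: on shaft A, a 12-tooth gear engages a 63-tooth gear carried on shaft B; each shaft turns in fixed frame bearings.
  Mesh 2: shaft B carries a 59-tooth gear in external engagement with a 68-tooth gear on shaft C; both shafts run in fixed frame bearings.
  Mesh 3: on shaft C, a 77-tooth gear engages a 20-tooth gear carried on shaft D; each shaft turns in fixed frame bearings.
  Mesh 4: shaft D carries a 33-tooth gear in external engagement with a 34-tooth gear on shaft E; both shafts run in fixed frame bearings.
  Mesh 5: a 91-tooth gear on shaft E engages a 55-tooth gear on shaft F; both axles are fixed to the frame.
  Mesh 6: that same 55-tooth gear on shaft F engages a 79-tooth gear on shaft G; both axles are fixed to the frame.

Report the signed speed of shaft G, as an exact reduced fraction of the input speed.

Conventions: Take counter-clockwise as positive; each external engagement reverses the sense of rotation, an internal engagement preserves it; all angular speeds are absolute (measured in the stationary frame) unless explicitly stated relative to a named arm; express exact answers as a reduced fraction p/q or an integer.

6-mesh fixed-axis compound train (all bearings frame-fixed)
mesh 1 [12T→63T]: |ω|/ω_in = 1×12/63 = 4/21, sense flips to −
mesh 2 [59T→68T]: |ω|/ω_in = (4/21)×59/68 = 59/357, sense flips to +
mesh 3 [77T→20T]: |ω|/ω_in = (59/357)×77/20 = 649/1020, sense flips to −
mesh 4 [33T→34T]: |ω|/ω_in = (649/1020)×33/34 = 7139/11560, sense flips to +
mesh 5 [91T→55T]: |ω|/ω_in = (7139/11560)×91/55 = 59059/57800, sense flips to −
mesh 6 [55T→79T]: |ω|/ω_in = (59059/57800)×55/79 = 649649/913240, sense flips to +
signed output speed (× input speed) = 649649/913240

649649/913240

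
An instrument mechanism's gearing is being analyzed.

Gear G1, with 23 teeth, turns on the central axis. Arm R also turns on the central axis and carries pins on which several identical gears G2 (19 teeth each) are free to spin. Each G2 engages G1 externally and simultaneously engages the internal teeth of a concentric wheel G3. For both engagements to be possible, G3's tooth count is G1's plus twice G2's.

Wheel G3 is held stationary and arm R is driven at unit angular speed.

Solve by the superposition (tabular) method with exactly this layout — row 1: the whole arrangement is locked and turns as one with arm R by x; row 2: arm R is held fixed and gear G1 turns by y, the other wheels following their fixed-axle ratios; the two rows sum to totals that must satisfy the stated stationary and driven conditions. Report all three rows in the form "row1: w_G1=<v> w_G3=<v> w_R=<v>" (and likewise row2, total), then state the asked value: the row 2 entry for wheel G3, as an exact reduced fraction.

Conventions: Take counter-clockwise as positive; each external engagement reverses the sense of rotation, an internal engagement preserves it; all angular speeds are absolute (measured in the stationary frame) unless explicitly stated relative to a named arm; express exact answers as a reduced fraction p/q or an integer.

topology: planetary set — G1 23T / G2 19T / G3 61T, arm = carrier (Willis)
superposition row 1 [locked train]: every member turns x
row 2: sun turns y, ring = −(23/61)·y, arm 0
boundary: total ω_ring = x − (23/61)·y = 0 and total ω_arm = x = 1  ⇒  y = 61/23, x = 1
row 2 ring = −(23/61)·61/23 = -1
totals (row 1 + row 2): sun 1 + 61/23 = 84/23, ring 1 + (-1) = 0, arm 1 + 0 = 1
asked cell (row2, ring) = -1

row1: w_G1=1 w_G3=1 w_R=1
row2: w_G1=61/23 w_G3=-1 w_R=0
total: w_G1=84/23 w_G3=0 w_R=1
asked value: -1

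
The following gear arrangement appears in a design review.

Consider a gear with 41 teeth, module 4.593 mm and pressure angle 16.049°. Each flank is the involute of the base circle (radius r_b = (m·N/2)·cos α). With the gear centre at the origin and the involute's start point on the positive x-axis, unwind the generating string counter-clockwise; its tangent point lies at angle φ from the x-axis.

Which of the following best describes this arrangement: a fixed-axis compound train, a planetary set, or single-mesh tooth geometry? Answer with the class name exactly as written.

single-mesh tooth geometry

topology: single-mesh involute geometry — m = 4.593, N = 41
classification: single-mesh tooth geometry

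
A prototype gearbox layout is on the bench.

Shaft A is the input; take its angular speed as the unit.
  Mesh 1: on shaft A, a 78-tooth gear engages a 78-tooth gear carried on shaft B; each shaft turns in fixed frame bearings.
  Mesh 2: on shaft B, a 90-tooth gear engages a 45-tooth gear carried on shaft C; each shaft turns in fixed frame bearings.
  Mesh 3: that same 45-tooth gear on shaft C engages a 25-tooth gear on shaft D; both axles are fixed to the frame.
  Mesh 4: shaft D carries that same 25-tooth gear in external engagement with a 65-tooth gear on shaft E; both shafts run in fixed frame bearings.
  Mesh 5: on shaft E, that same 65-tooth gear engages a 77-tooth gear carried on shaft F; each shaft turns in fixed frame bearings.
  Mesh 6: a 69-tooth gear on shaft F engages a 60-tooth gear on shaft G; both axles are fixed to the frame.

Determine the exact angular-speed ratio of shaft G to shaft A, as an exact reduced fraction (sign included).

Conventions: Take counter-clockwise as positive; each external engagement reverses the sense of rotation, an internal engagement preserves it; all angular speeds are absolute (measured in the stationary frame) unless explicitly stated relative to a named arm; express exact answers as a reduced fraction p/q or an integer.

207/154

class = fixed-axis compound train [6 meshes; 6 ratios multiply, 6 sense flips]
mesh 1 [78T→78T]: running ratio 1, sense −
mesh 2 [90T→45T]: running ratio 2, sense +
mesh 3 [45T→25T]: running ratio 18/5, sense −
mesh 4 [25T→65T]: running ratio 18/13, sense +
mesh 5 [65T→77T]: running ratio 90/77, sense −
mesh 6 [69T→60T]: running ratio 207/154, sense +
ω_out/ω_in = 207/154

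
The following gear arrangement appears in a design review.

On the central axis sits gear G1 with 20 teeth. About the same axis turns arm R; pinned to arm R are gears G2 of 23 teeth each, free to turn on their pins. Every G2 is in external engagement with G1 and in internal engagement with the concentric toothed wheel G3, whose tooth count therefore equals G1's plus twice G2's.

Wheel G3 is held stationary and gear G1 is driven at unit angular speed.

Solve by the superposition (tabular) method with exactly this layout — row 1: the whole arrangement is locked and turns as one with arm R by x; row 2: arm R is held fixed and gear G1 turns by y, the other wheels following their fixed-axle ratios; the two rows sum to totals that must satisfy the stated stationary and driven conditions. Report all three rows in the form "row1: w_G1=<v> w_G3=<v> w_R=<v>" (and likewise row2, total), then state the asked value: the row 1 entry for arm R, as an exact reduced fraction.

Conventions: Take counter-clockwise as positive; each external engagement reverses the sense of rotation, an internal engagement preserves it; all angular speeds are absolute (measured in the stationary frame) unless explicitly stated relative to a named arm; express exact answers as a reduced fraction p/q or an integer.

row1: w_G1=10/43 w_G3=10/43 w_R=10/43
row2: w_G1=33/43 w_G3=-10/43 w_R=0
total: w_G1=1 w_G3=0 w_R=10/43
asked value: 10/43

class = planetary set [G3 = 20+2·23 = 66; Willis about the carrier]
superposition row 1 [locked train]: every member turns x
row 2 (arm held, sun turns y): ω_ring = −(20/66)·y, ω_arm = 0
boundary: total ω_ring = x − (20/66)·y = 0 and total ω_sun = x + y = 1  ⇒  y = 33/43, x = 10/43
row 2 ring = −(20/66)·33/43 = -10/43
totals (row 1 + row 2): sun 10/43 + 33/43 = 1, ring 10/43 + (-10/43) = 0, arm 10/43 + 0 = 10/43
asked cell (row1, arm) = 10/43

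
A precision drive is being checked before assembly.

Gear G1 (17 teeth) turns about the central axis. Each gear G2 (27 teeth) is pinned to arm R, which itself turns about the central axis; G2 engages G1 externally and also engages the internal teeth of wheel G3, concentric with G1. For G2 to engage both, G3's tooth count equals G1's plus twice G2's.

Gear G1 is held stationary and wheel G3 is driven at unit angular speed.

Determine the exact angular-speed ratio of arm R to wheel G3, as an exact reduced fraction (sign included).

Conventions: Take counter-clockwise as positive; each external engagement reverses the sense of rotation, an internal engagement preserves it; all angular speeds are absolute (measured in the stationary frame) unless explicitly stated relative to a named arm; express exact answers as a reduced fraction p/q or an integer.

71/88

class = planetary set [G3 = 17+2·27 = 71; Willis about the carrier]
ring teeth: 17 + 2·27 = 71
17(ω_sun−ω_arm) = −71(ω_ring−ω_arm),  ω_sun = 0, ω_ring = 1
17(0−ω_arm) = −71(1−ω_arm)  ⇒  88·ω_arm = 71  ⇒  ω_arm = 71/88
ω_out/ω_in = 71/88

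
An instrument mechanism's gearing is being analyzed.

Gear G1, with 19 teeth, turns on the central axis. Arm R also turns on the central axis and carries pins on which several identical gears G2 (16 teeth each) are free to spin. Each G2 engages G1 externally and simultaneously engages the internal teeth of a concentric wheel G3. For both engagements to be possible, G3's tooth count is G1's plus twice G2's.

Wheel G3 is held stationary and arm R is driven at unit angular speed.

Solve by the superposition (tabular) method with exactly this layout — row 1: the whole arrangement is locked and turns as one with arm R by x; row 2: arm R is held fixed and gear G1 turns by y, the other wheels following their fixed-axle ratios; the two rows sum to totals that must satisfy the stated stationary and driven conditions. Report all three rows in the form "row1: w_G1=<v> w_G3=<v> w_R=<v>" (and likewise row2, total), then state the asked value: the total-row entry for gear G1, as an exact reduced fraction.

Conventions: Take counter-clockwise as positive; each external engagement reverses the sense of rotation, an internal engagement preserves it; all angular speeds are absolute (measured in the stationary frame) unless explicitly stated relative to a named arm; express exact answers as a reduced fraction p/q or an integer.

class = planetary set [G3 = 19+2·16 = 51; Willis about the carrier]
row 1 (train locked, turned with arm): all members turn x
row 2: sun turns y, ring = −(19/51)·y, arm 0
boundary: total ω_ring = x − (19/51)·y = 0 and total ω_arm = x = 1  ⇒  y = 51/19, x = 1
row 2 ring = −(19/51)·51/19 = -1
totals (row 1 + row 2): sun 1 + 51/19 = 70/19, ring 1 + (-1) = 0, arm 1 + 0 = 1
asked cell (total, sun) = 70/19

row1: w_G1=1 w_G3=1 w_R=1
row2: w_G1=51/19 w_G3=-1 w_R=0
total: w_G1=70/19 w_G3=0 w_R=1
asked value: 70/19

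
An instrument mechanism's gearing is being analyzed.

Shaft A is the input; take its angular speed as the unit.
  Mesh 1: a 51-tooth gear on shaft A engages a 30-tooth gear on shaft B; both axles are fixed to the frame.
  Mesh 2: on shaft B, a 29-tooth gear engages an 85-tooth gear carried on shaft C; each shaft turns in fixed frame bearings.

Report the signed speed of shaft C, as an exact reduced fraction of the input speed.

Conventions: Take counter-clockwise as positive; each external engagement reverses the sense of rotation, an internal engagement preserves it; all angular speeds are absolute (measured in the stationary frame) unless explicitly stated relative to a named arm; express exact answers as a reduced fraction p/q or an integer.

2-mesh fixed-axis compound train (all bearings frame-fixed)
mesh 1 [51T→30T]: |ω|/ω_in = 1×51/30 = 17/10, sense flips to −
mesh 2 [29T→85T]: |ω|/ω_in = (17/10)×29/85 = 29/50, sense flips to +
signed output speed (× input speed) = 29/50

29/50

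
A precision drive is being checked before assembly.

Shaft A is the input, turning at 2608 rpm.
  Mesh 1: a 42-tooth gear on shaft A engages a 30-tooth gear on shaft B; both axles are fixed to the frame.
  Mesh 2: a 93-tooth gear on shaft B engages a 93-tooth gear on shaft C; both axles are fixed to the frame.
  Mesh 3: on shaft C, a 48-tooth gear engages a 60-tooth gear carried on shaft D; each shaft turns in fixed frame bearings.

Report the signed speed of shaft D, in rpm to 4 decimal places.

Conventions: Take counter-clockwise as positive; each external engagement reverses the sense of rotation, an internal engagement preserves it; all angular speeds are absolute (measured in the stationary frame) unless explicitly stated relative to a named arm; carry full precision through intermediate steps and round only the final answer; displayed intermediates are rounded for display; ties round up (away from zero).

topology: fixed-axis compound train — 3 meshes, A→D
mesh 1 [42T→30T]: ω = 2608.0000×42/30 = 3651.2000 rpm, sense flips to −
mesh 2 [93T→93T]: ω = 3651.2000×93/93 = 3651.2000 rpm, sense flips to +
mesh 3 [48T→60T]: ω = 3651.2000×48/60 = 2920.9600 rpm, sense flips to −
signed output speed = -2920.9600 rpm

-2920.9600 rpm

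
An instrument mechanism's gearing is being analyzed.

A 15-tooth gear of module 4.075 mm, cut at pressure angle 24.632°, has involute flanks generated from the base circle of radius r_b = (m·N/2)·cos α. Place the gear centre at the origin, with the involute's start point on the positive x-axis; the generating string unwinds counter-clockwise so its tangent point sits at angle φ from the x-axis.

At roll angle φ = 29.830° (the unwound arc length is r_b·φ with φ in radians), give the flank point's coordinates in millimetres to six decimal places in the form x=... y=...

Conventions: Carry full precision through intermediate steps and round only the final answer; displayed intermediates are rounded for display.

x=31.295269 y=1.271766

recognized (one wheel, involute flank): single-mesh tooth geometry, m = 4.075, N = 15
pitch radius r_p = m·N/2 = 4.075·15/2 = 30.562500
base radius r_b = r_p·cos α = 30.562500·cos 24.632° = 27.781419
roll angle φ = 29.830° = 0.52063172 rad
x = r_b·(cos φ + φ·sin φ) = 31.295269
y = r_b·(sin φ − φ·cos φ) = 1.271766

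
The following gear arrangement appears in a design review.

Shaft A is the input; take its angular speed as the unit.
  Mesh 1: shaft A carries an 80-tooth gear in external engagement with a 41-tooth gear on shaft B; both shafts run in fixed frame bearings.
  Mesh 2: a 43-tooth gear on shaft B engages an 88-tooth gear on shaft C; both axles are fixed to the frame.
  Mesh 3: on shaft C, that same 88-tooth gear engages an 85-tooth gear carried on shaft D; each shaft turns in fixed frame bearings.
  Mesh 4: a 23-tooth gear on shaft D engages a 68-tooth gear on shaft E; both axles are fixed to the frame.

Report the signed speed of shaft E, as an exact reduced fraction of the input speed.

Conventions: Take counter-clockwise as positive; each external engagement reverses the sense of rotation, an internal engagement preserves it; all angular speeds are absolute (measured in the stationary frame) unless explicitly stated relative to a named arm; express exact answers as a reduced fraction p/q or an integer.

4-mesh fixed-axis compound train (all bearings frame-fixed)
mesh 1 [80T→41T]: |ω|/ω_in = 1×80/41 = 80/41, sense flips to −
mesh 2 [43T→88T]: |ω|/ω_in = (80/41)×43/88 = 430/451, sense flips to +
mesh 3 [88T→85T]: |ω|/ω_in = (430/451)×88/85 = 688/697, sense flips to −
mesh 4 [23T→68T]: |ω|/ω_in = (688/697)×23/68 = 3956/11849, sense flips to +
signed output speed (× input speed) = 3956/11849

3956/11849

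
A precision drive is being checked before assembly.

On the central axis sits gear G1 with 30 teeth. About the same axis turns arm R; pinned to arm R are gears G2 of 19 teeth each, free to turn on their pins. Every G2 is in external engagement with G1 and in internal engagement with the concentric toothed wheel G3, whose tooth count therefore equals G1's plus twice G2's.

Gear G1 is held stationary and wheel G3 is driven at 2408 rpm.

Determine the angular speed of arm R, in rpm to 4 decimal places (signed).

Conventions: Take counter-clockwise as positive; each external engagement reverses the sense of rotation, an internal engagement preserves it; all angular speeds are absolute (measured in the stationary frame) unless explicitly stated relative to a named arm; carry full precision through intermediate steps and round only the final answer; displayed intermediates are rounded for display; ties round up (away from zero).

+1670.8571 rpm

class = planetary set [G3 = 30+2·19 = 68; Willis about the carrier]
normalise by the input: solve with ω_ring = 1, then scale by 2408 rpm
ring teeth: 30 + 2·19 = 68
30(ω_sun−ω_arm) = −68(ω_ring−ω_arm),  ω_sun = 0, ω_ring = 1
30(0−ω_arm) = −68(1−ω_arm)  ⇒  98·ω_arm = 68  ⇒  ω_arm = 34/49
scale: ω_arm = 34/49 × 2408 rpm = +1670.8571 rpm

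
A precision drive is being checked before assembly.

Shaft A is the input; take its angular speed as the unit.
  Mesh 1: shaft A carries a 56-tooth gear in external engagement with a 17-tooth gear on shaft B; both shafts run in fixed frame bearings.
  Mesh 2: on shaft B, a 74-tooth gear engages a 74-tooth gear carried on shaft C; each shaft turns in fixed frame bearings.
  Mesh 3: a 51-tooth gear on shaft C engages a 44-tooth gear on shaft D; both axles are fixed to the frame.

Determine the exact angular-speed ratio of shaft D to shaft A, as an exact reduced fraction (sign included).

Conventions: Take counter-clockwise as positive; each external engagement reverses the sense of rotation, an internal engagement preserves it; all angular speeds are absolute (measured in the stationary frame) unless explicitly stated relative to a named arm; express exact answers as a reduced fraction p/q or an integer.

-42/11

class = fixed-axis compound train [3 meshes; 3 ratios multiply, 3 sense flips]
mesh 1 [56T→17T]: running ratio 56/17, sense −
mesh 2 [74T→74T]: running ratio 56/17, sense +
mesh 3 [51T→44T]: running ratio 42/11, sense −
ω_out/ω_in = -42/11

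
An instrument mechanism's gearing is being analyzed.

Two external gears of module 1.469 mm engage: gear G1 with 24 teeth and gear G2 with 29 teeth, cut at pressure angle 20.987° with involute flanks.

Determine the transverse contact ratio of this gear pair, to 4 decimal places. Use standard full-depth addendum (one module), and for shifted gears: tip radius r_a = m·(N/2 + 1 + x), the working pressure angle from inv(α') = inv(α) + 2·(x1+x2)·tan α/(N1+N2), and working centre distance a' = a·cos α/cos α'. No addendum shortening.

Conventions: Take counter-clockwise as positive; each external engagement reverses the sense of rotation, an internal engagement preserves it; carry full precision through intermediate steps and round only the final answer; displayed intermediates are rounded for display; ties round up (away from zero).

1.5853

topology: single-mesh involute geometry — m = 1.469, 24T/29T pair
base radii: r_b1 = 16.458589, r_b2 = 19.887461
tip radii: r_a1 = 19.097000, r_a2 = 22.769500
no profile shift: α' = α, a' = a
action lengths: √(r_a1²−r_b1²) = 9.685570, √(r_a2²−r_b2²) = 11.087787
base pitch p_b = π·m·cos α = 4.308848
CR = (9.685570 + 11.087787 − 38.928500·sin 20.98700°)/4.308848 = 1.585314
contact ratio ≈ 1.5853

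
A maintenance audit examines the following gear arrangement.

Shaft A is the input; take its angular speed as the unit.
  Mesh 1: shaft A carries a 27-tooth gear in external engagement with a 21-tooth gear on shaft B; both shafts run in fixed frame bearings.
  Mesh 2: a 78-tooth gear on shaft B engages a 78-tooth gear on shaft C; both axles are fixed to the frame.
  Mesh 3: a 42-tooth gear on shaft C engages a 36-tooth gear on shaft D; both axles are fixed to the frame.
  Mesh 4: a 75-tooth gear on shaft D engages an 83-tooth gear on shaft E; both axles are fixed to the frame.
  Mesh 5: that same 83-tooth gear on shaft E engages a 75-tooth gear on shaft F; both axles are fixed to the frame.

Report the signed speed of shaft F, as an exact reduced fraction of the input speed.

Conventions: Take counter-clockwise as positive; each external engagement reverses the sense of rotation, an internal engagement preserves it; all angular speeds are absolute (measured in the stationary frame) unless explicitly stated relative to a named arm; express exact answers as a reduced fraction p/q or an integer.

5-mesh fixed-axis compound train (all bearings frame-fixed)
mesh 1 [27T→21T]: |ω|/ω_in = 1×27/21 = 9/7, sense flips to −
mesh 2 [78T→78T]: |ω|/ω_in = (9/7)×78/78 = 9/7, sense flips to +
mesh 3 [42T→36T]: |ω|/ω_in = (9/7)×42/36 = 3/2, sense flips to −
mesh 4 [75T→83T]: |ω|/ω_in = (3/2)×75/83 = 225/166, sense flips to +
mesh 5 [83T→75T]: |ω|/ω_in = (225/166)×83/75 = 3/2, sense flips to −
signed output speed (× input speed) = -3/2

-3/2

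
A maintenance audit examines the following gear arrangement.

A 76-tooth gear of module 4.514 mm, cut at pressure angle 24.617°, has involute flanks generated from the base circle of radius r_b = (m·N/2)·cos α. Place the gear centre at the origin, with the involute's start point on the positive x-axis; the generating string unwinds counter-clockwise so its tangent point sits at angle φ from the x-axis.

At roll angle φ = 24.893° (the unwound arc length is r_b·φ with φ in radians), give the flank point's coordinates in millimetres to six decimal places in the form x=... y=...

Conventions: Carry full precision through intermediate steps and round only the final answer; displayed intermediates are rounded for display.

x=169.972384 y=4.182976

topology: single-mesh involute geometry — m = 4.514, N = 76
pitch radius r_p = m·N/2 = 4.514·76/2 = 171.532000
base radius r_b = r_p·cos α = 171.532000·cos 24.617° = 155.941895
roll angle φ = 24.893° = 0.43446481 rad
x = r_b·(cos φ + φ·sin φ) = 169.972384
y = r_b·(sin φ − φ·cos φ) = 4.182976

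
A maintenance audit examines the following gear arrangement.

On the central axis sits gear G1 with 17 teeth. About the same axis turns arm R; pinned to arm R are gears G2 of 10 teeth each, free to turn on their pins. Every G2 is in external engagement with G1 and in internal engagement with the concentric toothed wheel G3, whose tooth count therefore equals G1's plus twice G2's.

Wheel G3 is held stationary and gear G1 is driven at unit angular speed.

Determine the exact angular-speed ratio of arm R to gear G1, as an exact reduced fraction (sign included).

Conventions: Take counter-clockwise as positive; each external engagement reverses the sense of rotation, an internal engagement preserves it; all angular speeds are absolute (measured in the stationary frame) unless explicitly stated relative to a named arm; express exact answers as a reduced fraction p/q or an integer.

class = planetary set [G3 = 17+2·10 = 37; Willis about the carrier]
ring teeth: 17 + 2·10 = 37
17(ω_sun−ω_arm) = −37(ω_ring−ω_arm),  ω_ring = 0, ω_sun = 1
17(1−ω_arm) = −37(0−ω_arm)  ⇒  54·ω_arm = 17  ⇒  ω_arm = 17/54
ω_out/ω_in = 17/54

17/54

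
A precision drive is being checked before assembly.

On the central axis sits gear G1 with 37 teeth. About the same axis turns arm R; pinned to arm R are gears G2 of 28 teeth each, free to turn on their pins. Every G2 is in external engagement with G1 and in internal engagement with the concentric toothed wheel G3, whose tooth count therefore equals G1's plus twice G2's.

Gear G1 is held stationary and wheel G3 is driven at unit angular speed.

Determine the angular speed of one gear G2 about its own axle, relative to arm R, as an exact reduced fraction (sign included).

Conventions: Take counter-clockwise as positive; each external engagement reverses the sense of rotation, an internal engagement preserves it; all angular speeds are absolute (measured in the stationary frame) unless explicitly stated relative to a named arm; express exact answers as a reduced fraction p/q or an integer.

class = planetary set [G3 = 37+2·28 = 93; Willis about the carrier]
ring teeth: 37 + 2·28 = 93
37(ω_sun−ω_arm) = −93(ω_ring−ω_arm),  ω_sun = 0, ω_ring = 1
37(0−ω_arm) = −93(1−ω_arm)  ⇒  130·ω_arm = 93  ⇒  ω_arm = 93/130
sun–planet mesh: 37·(0−93/130) = −28·(ω_p−ω_arm)  ⇒  ω_p−ω_arm = 3441/3640
exact speed ratio = 3441/3640

3441/3640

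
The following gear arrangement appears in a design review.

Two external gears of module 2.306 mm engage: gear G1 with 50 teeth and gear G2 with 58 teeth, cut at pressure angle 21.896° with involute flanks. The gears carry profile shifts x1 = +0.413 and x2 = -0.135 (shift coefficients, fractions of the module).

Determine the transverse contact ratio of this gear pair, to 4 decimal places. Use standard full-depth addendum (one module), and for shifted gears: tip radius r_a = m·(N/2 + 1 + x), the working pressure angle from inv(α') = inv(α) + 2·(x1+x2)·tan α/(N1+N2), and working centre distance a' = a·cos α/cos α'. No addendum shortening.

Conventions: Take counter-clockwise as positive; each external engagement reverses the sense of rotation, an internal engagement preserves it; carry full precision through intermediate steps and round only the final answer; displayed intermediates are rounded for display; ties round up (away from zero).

1.6219

class = single-mesh tooth geometry [involute pair 50T × 58T, m = 2.306]
base radii: r_b1 = 53.491261, r_b2 = 62.049863
tip radii: r_a1 = 60.908378, r_a2 = 68.868690
inv(α') = inv(21.896°) + 2·(+0.413-0.135)·tan α/(50+58) = 0.02182816  ⇒  α' = 22.60421°
a' = a·cos α / cos α' = 124.5240·cos 21.896°/cos 22.60421° = 125.155311
action lengths: √(r_a1²−r_b1²) = 29.129289, √(r_a2²−r_b2²) = 29.878269
base pitch p_b = π·m·cos α = 6.721910
CR = (29.129289 + 29.878269 − 125.155311·sin 22.60421°)/6.721910 = 1.621929
contact ratio ≈ 1.6219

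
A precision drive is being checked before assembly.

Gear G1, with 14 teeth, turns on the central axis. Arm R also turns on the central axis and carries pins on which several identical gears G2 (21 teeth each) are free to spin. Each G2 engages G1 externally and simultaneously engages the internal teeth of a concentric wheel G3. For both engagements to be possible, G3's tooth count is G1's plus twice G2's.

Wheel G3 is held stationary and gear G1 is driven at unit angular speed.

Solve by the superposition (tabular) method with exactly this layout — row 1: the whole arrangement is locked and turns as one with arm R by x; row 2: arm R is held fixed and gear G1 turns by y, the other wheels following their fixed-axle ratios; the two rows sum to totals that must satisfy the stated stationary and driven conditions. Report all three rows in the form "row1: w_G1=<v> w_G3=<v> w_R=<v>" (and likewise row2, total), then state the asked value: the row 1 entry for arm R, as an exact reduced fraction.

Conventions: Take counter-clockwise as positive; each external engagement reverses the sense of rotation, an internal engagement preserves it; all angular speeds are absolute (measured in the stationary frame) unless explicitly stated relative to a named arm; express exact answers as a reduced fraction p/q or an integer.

row1: w_G1=1/5 w_G3=1/5 w_R=1/5
row2: w_G1=4/5 w_G3=-1/5 w_R=0
total: w_G1=1 w_G3=0 w_R=1/5
asked value: 1/5

planetary set (14T centre, 21T on arm, 56T internal) — Willis relation
superposition row 1 [locked train]: every member turns x
row 2 — arm fixed, fixed-axis ratios: sun y, ring −(14/56)·y, arm 0
boundary: total ω_ring = x − (14/56)·y = 0 and total ω_sun = x + y = 1  ⇒  y = 4/5, x = 1/5
row 2 ring = −(14/56)·4/5 = -1/5
totals (row 1 + row 2): sun 1/5 + 4/5 = 1, ring 1/5 + (-1/5) = 0, arm 1/5 + 0 = 1/5
asked cell (row1, arm) = 1/5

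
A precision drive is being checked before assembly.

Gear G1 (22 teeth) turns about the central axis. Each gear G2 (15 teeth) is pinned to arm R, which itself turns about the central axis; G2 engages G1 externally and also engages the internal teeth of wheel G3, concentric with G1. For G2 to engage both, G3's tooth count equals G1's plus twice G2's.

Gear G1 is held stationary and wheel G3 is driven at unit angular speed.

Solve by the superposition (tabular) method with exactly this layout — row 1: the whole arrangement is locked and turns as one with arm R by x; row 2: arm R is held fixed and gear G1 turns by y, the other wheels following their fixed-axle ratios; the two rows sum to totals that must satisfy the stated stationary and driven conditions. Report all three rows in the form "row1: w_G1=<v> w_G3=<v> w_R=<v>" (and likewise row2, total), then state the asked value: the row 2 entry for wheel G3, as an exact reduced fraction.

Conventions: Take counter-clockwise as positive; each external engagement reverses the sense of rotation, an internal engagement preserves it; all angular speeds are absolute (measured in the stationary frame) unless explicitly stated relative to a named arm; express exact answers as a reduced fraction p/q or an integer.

topology: planetary set — G1 22T / G2 15T / G3 52T, arm = carrier (Willis)
row 1: whole set turns with the arm by x
row 2 — arm fixed, fixed-axis ratios: sun y, ring −(22/52)·y, arm 0
boundary: total ω_sun = x + y = 0 and total ω_ring = x − (22/52)·y = 1  ⇒  y = -26/37, x = 26/37
row 2 ring = −(22/52)·(-26/37) = 11/37
totals (row 1 + row 2): sun 26/37 + (-26/37) = 0, ring 26/37 + 11/37 = 1, arm 26/37 + 0 = 26/37
asked cell (row2, ring) = 11/37

row1: w_G1=26/37 w_G3=26/37 w_R=26/37
row2: w_G1=-26/37 w_G3=11/37 w_R=0
total: w_G1=0 w_G3=1 w_R=26/37
asked value: 11/37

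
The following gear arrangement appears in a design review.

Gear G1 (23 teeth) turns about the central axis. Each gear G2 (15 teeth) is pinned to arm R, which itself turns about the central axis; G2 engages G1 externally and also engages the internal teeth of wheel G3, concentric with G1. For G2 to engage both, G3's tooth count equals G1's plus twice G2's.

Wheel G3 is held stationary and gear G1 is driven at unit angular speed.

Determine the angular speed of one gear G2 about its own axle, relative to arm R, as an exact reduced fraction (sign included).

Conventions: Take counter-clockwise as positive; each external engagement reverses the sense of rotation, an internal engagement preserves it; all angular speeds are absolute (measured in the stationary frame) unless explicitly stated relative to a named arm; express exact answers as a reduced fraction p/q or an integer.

class = planetary set [G3 = 23+2·15 = 53; Willis about the carrier]
ring teeth: 23 + 2·15 = 53
23(ω_sun−ω_arm) = −53(ω_ring−ω_arm),  ω_ring = 0, ω_sun = 1
23(1−ω_arm) = −53(0−ω_arm)  ⇒  76·ω_arm = 23  ⇒  ω_arm = 23/76
sun–planet mesh: 23·(1−23/76) = −15·(ω_p−ω_arm)  ⇒  ω_p−ω_arm = -1219/1140
exact speed ratio = -1219/1140

-1219/1140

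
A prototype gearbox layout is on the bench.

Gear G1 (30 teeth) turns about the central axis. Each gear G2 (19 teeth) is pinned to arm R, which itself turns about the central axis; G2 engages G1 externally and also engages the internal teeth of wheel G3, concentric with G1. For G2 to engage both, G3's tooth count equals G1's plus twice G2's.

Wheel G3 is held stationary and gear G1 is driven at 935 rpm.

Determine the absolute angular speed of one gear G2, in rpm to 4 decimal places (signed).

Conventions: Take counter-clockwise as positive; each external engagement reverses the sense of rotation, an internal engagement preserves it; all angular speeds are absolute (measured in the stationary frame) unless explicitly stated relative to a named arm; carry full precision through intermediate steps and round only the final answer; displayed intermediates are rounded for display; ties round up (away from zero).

-738.1579 rpm

class = planetary set [G3 = 30+2·19 = 68; Willis about the carrier]
normalise by the input: solve with ω_sun = 1, then scale by 935 rpm
ring teeth: 30 + 2·19 = 68
30(ω_sun−ω_arm) = −68(ω_ring−ω_arm),  ω_ring = 0, ω_sun = 1
30(1−ω_arm) = −68(0−ω_arm)  ⇒  98·ω_arm = 30  ⇒  ω_arm = 15/49
sun–planet mesh: 30·(1−15/49) = −19·(ω_p−ω_arm)  ⇒  ω_p−ω_arm = -1020/931
ω_p = 15/49 − 1020/931 = -15/19
scale: ω_p = -15/19 × 935 rpm = -738.1579 rpm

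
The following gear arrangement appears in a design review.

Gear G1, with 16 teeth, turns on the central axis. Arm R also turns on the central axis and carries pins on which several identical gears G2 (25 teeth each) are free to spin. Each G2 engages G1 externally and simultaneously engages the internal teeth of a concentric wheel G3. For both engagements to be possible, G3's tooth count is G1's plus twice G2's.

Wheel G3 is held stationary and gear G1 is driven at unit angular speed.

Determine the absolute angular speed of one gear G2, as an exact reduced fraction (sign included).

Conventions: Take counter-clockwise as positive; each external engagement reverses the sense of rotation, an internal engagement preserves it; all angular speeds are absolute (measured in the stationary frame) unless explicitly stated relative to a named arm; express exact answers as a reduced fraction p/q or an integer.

recognized (axles ride arm R): planetary set, 16/25/66 teeth
ring teeth: 16 + 2·25 = 66
16(ω_sun−ω_arm) = −66(ω_ring−ω_arm),  ω_ring = 0, ω_sun = 1
16(1−ω_arm) = −66(0−ω_arm)  ⇒  82·ω_arm = 16  ⇒  ω_arm = 8/41
sun–planet mesh: 16·(1−8/41) = −25·(ω_p−ω_arm)  ⇒  ω_p−ω_arm = -528/1025
ω_p = 8/41 − 528/1025 = -8/25
exact speed ratio = -8/25

-8/25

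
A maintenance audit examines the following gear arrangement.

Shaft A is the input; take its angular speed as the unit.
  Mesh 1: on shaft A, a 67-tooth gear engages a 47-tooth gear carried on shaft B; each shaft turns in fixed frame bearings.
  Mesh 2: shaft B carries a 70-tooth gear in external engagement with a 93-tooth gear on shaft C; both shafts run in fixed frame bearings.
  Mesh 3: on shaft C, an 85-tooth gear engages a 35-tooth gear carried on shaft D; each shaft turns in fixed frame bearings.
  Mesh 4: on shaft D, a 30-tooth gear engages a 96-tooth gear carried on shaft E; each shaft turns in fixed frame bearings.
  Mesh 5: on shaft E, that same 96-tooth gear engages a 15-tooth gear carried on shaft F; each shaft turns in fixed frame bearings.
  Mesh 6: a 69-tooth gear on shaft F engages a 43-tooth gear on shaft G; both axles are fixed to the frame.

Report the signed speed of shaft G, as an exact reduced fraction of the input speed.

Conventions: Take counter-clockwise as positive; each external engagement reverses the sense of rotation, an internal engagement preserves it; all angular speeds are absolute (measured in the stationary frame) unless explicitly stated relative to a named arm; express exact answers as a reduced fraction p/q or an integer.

6-mesh fixed-axis compound train (all bearings frame-fixed)
mesh 1 [67T→47T]: |ω|/ω_in = 1×67/47 = 67/47, sense flips to −
mesh 2 [70T→93T]: |ω|/ω_in = (67/47)×70/93 = 4690/4371, sense flips to +
mesh 3 [85T→35T]: |ω|/ω_in = (4690/4371)×85/35 = 11390/4371, sense flips to −
mesh 4 [30T→96T]: |ω|/ω_in = (11390/4371)×30/96 = 28475/34968, sense flips to +
mesh 5 [96T→15T]: |ω|/ω_in = (28475/34968)×96/15 = 22780/4371, sense flips to −
mesh 6 [69T→43T]: |ω|/ω_in = (22780/4371)×69/43 = 523940/62651, sense flips to +
signed output speed (× input speed) = 523940/62651

523940/62651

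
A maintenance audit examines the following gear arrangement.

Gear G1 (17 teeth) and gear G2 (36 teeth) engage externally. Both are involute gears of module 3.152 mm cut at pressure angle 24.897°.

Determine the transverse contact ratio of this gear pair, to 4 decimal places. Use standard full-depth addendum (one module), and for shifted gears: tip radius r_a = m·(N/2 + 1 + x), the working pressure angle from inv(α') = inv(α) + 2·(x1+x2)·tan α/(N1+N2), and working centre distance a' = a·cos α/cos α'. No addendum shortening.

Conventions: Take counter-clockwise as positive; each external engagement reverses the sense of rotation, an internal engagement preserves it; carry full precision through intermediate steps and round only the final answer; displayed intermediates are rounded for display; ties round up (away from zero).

recognized (one external pair, fixed centres): single-mesh tooth geometry, m = 3.152, N1 = 17, N2 = 36
base radii: r_b1 = 24.302114, r_b2 = 51.463300
tip radii: r_a1 = 29.944000, r_a2 = 59.888000
no profile shift: α' = α, a' = a
action lengths: √(r_a1²−r_b1²) = 17.494296, √(r_a2²−r_b2²) = 30.628440
base pitch p_b = π·m·cos α = 8.982040
CR = (17.494296 + 30.628440 − 83.528000·sin 24.89700°)/8.982040 = 1.442704
contact ratio ≈ 1.4427

1.4427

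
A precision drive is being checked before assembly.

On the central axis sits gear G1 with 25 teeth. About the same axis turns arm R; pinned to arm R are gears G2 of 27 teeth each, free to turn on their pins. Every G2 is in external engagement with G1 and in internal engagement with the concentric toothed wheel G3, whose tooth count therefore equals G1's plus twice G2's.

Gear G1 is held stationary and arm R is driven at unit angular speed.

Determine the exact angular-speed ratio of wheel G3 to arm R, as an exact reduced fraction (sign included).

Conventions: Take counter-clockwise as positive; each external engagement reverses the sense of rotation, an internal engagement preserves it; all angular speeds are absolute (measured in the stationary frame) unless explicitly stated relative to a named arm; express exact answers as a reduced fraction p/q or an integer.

104/79

recognized (axles ride arm R): planetary set, 25/27/79 teeth
ring teeth: 25 + 2·27 = 79
25(ω_sun−ω_arm) = −79(ω_ring−ω_arm),  ω_sun = 0, ω_arm = 1
ω_ring = 1 − (25/79)(0−1) = 104/79
ω_out/ω_in = 104/79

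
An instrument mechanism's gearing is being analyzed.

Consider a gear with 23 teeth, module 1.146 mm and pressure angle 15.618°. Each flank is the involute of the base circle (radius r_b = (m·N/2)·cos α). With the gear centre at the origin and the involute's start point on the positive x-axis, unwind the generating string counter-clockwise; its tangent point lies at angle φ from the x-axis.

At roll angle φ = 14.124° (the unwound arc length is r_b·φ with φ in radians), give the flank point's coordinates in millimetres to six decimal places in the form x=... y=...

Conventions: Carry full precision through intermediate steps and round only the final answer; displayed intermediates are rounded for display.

topology: single-mesh involute geometry — m = 1.146, N = 23
pitch radius r_p = m·N/2 = 1.146·23/2 = 13.179000
base radius r_b = r_p·cos α = 13.179000·cos 15.618° = 12.692405
roll angle φ = 14.124° = 0.24651030 rad
x = r_b·(cos φ + φ·sin φ) = 13.072208
y = r_b·(sin φ − φ·cos φ) = 0.062992

x=13.072208 y=0.062992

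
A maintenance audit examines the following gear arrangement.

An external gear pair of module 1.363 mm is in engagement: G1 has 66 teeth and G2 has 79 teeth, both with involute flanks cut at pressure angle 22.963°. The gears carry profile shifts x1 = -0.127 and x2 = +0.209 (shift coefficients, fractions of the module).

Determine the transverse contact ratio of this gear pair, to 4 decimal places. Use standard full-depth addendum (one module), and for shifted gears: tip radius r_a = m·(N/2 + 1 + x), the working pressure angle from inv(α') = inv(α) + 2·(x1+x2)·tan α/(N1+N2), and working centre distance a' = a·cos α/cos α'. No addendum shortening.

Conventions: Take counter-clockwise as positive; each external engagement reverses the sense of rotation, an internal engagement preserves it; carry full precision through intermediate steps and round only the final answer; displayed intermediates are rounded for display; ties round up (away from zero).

single-mesh involute tooth geometry (66T engaging 79T at module 1.363)
base radii: r_b1 = 41.414728, r_b2 = 49.572175
tip radii: r_a1 = 46.168899, r_a2 = 55.486367
inv(α') = inv(22.963°) + 2·(-0.127+0.209)·tan α/(66+79) = 0.02341218  ⇒  α' = 23.11482°
a' = a·cos α / cos α' = 98.8175·cos 22.963°/cos 23.11482° = 98.928917
action lengths: √(r_a1²−r_b1²) = 20.405575, √(r_a2²−r_b2²) = 24.926620
base pitch p_b = π·m·cos α = 3.942673
CR = (20.405575 + 24.926620 − 98.928917·sin 23.11482°)/3.942673 = 1.647404
contact ratio ≈ 1.6474

1.6474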